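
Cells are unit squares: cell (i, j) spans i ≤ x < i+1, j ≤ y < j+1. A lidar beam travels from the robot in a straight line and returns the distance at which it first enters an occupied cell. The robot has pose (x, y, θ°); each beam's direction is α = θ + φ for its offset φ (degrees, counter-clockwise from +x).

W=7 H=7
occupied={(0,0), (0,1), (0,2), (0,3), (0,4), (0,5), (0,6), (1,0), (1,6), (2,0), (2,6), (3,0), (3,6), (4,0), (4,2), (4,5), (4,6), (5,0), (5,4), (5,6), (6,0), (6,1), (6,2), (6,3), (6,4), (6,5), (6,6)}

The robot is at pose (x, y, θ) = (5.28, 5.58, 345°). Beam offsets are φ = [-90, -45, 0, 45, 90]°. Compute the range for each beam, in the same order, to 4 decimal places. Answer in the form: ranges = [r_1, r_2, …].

beam 1: φ=-90°, α=255°
  dir = (cos 255°, sin 255°) = (-0.2588, -0.9659); from cell (5,5)
  next x-line at t=1.0818, next y-line at t=0.6005; Δt_x=3.8637, Δt_y=1.0353
    y: enter (5,4) at t=0.6005 ← occupied
  → r_1 = 0.6005
beam 2: φ=-45°, α=300°
  dir = (cos 300°, sin 300°) = (0.5000, -0.8660); from cell (5,5)
  next x-line at t=1.4400, next y-line at t=0.6697; Δt_x=2.0000, Δt_y=1.1547
    y: enter (5,4) at t=0.6697 ← occupied
  → r_2 = 0.6697
beam 3: φ=0°, α=345°
  dir = (cos 345°, sin 345°) = (0.9659, -0.2588); from cell (5,5)
  next x-line at t=0.7454, next y-line at t=2.2409; Δt_x=1.0353, Δt_y=3.8637
    x: enter (6,5) at t=0.7454 ← occupied
  → r_3 = 0.7454
beam 4: φ=45°, α=30°
  dir = (cos 30°, sin 30°) = (0.8660, 0.5000); from cell (5,5)
  next x-line at t=0.8314, next y-line at t=0.8400; Δt_x=1.1547, Δt_y=2.0000
    x: enter (6,5) at t=0.8314 ← occupied
  → r_4 = 0.8314
beam 5: φ=90°, α=75°
  dir = (cos 75°, sin 75°) = (0.2588, 0.9659); from cell (5,5)
  next x-line at t=2.7819, next y-line at t=0.4348; Δt_x=3.8637, Δt_y=1.0353
    y: enter (5,6) at t=0.4348 ← occupied
  → r_5 = 0.4348

ranges = [0.6005, 0.6697, 0.7454, 0.8314, 0.4348]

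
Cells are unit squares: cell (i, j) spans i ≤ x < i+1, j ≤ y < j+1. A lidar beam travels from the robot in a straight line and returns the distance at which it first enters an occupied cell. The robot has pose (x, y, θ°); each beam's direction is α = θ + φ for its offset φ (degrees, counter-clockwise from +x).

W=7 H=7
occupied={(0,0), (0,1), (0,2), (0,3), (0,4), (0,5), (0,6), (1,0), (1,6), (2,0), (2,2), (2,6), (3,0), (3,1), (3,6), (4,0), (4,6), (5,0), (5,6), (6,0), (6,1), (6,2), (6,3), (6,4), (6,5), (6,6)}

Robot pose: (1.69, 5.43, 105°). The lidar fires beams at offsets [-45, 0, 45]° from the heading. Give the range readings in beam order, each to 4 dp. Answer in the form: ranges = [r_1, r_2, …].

ranges = [0.6582, 0.5901, 0.7967]

beam 1: φ=-45°, α=60°
  cosα=0.5000 sinα=0.8660 | (1,5) | tMaxX 0.6200 tMaxY 0.6582 | tΔX 2.0000 tΔY 1.1547
    t=0.6200 [x] (2,5)
    t=0.6582 [y] (2,6) — stop
  → r_1 = 0.6582
beam 2: φ=0°, α=105°
  cosα=-0.2588 sinα=0.9659 | (1,5) | tMaxX 2.6660 tMaxY 0.5901 | tΔX 3.8637 tΔY 1.0353
    t=0.5901 [y] (1,6) — stop
  → r_2 = 0.5901
beam 3: φ=45°, α=150°
  cosα=-0.8660 sinα=0.5000 | (1,5) | tMaxX 0.7967 tMaxY 1.1400 | tΔX 1.1547 tΔY 2.0000
    t=0.7967 [x] (0,5) — stop
  → r_3 = 0.7967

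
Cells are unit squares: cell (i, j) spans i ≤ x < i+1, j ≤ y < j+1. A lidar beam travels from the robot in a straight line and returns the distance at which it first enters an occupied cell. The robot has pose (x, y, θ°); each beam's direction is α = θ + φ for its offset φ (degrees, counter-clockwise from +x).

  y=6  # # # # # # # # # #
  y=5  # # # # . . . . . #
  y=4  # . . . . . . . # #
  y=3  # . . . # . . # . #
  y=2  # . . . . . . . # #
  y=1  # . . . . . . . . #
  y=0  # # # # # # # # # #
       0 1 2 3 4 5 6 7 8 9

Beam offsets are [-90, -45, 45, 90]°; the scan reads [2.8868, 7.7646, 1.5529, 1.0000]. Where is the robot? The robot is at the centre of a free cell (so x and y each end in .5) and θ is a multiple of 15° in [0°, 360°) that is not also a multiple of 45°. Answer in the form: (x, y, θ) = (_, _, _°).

The pose lattice has 33·16 = 528 candidates. Test each by forward raycasting.
  (3.5, 1.5, 120°): beam 1 = 4.0415 ≠ 2.8868 ✗
  (1.5, 2.5, 285°): beam 1 = 0.5176 ≠ 2.8868 ✗
  (3.5, 4.5, 195°): beam 1 = 0.5176 ≠ 2.8868 ✗
  (8.5, 1.5, 300°): beam 1 = 1.0000 ≠ 2.8868 ✗
  …
  (1.5, 3.5, 30°): r_1=2.8868, r_2=7.7646, r_3=1.5529, r_4=1.0000 — all match ✓
Unique over the lattice → pose = (1.5, 3.5, 30°).

(x, y, θ) = (1.5, 3.5, 30°)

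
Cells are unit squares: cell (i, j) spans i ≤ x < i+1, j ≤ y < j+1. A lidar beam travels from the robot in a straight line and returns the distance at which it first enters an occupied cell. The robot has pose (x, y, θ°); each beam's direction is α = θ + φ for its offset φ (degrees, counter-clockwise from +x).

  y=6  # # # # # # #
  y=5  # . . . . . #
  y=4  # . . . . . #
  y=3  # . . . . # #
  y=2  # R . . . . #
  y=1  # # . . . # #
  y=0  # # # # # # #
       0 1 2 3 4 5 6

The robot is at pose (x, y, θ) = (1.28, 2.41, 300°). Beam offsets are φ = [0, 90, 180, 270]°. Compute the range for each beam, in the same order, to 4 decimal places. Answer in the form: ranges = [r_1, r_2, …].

ranges = [0.4734, 5.4502, 0.5600, 0.3233]

beam 1: φ=0°, α=300°
  d=(0.5000,-0.8660)  start (1,2)  tX=1.4400 tY=0.4734  stride 1/|dx|=2.0000 1/|dy|=1.1547
    cross y-line → (1,1), t=0.4734 (wall)
  → r_1 = 0.4734
beam 2: φ=90°, α=30°
  d=(0.8660,0.5000)  start (1,2)  tX=0.8314 tY=1.1800  stride 1/|dx|=1.1547 1/|dy|=2.0000
    cross x-line → (2,2), t=0.8314
    cross y-line → (2,3), t=1.1800
    cross x-line → (3,3), t=1.9861
    cross x-line → (4,3), t=3.1408
    cross y-line → (4,4), t=3.1800
    cross x-line → (5,4), t=4.2955
    cross y-line → (5,5), t=5.1800
    cross x-line → (6,5), t=5.4502 (wall)
  → r_2 = 5.4502
beam 3: φ=180°, α=120°
  d=(-0.5000,0.8660)  start (1,2)  tX=0.5600 tY=0.6813  stride 1/|dx|=2.0000 1/|dy|=1.1547
    cross x-line → (0,2), t=0.5600 (wall)
  → r_3 = 0.5600
beam 4: φ=270°, α=210°
  d=(-0.8660,-0.5000)  start (1,2)  tX=0.3233 tY=0.8200  stride 1/|dx|=1.1547 1/|dy|=2.0000
    cross x-line → (0,2), t=0.3233 (wall)
  → r_4 = 0.3233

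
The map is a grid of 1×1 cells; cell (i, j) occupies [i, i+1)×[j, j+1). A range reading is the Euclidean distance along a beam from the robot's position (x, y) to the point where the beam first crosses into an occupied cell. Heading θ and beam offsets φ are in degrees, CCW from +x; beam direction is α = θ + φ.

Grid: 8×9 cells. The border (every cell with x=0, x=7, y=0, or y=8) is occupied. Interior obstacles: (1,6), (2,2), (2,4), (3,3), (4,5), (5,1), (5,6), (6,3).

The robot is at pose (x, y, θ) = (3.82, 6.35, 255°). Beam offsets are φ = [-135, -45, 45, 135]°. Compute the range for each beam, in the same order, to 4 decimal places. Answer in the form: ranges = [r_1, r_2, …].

ranges = [1.9053, 3.2563, 0.4041, 3.3000]

beam 1: φ=-135°, α=120°
  d=(-0.5000,0.8660)  start (3,6)  tX=1.6400 tY=0.7506  stride 1/|dx|=2.0000 1/|dy|=1.1547
    cross y-line → (3,7), t=0.7506
    cross x-line → (2,7), t=1.6400
    cross y-line → (2,8), t=1.9053 (wall)
  → r_1 = 1.9053
beam 2: φ=-45°, α=210°
  d=(-0.8660,-0.5000)  start (3,6)  tX=0.9469 tY=0.7000  stride 1/|dx|=1.1547 1/|dy|=2.0000
    cross y-line → (3,5), t=0.7000
    cross x-line → (2,5), t=0.9469
    cross x-line → (1,5), t=2.1016
    cross y-line → (1,4), t=2.7000
    cross x-line → (0,4), t=3.2563 (wall)
  → r_2 = 3.2563
beam 3: φ=45°, α=300°
  d=(0.5000,-0.8660)  start (3,6)  tX=0.3600 tY=0.4041  stride 1/|dx|=2.0000 1/|dy|=1.1547
    cross x-line → (4,6), t=0.3600
    cross y-line → (4,5), t=0.4041 (wall)
  → r_3 = 0.4041
beam 4: φ=135°, α=30°
  d=(0.8660,0.5000)  start (3,6)  tX=0.2078 tY=1.3000  stride 1/|dx|=1.1547 1/|dy|=2.0000
    cross x-line → (4,6), t=0.2078
    cross y-line → (4,7), t=1.3000
    cross x-line → (5,7), t=1.3625
    cross x-line → (6,7), t=2.5172
    cross y-line → (6,8), t=3.3000 (wall)
  → r_4 = 3.3000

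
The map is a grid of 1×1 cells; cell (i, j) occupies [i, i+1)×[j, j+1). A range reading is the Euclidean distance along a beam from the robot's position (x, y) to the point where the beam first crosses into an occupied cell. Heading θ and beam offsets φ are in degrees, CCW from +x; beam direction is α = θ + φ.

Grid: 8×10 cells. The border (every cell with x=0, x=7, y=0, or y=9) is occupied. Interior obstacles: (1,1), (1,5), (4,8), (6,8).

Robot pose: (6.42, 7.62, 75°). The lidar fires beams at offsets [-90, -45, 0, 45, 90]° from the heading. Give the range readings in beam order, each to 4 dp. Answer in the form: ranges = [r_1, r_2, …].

beam 1: φ=-90°, α=345°
  direction (0.9659, -0.2588); cell (6,7); t to first gridline: x 0.6005, y 2.3955 (then +1.0353 / +3.8637)
    (7,7) via x @ 0.6005  # hit
  → r_1 = 0.6005
beam 2: φ=-45°, α=30°
  direction (0.8660, 0.5000); cell (6,7); t to first gridline: x 0.6697, y 0.7600 (then +1.1547 / +2.0000)
    (7,7) via x @ 0.6697  # hit
  → r_2 = 0.6697
beam 3: φ=0°, α=75°
  direction (0.2588, 0.9659); cell (6,7); t to first gridline: x 2.2409, y 0.3934 (then +3.8637 / +1.0353)
    (6,8) via y @ 0.3934  # hit
  → r_3 = 0.3934
beam 4: φ=45°, α=120°
  direction (-0.5000, 0.8660); cell (6,7); t to first gridline: x 0.8400, y 0.4388 (then +2.0000 / +1.1547)
    (6,8) via y @ 0.4388  # hit
  → r_4 = 0.4388
beam 5: φ=90°, α=165°
  direction (-0.9659, 0.2588); cell (6,7); t to first gridline: x 0.4348, y 1.4682 (then +1.0353 / +3.8637)
    (5,7) via x @ 0.4348
    (5,8) via y @ 1.4682
    (4,8) via x @ 1.4701  # hit
  → r_5 = 1.4701

ranges = [0.6005, 0.6697, 0.3934, 0.4388, 1.4701]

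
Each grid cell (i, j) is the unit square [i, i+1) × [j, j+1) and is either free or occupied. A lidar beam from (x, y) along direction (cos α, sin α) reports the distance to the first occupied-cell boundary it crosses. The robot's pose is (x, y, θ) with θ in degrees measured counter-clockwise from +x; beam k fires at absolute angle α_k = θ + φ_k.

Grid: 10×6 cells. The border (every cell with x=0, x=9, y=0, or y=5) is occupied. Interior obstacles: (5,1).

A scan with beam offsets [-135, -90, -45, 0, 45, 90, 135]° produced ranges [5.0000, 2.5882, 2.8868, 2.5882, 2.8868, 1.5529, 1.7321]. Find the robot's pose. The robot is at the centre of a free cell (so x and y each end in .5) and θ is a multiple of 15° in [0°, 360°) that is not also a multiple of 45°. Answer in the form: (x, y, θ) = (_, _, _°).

(x, y, θ) = (3.5, 2.5, 165°)

Enumerate (i+0.5, j+0.5, θ) over the 31 free cells and 16 admissible headings. For each, cast all 7 beams and compare to the given ranges.
  (3.5, 4.5, 105°): beam 1 = 6.3509 ≠ 5.0000 ✗
  (2.5, 1.5, 75°): beam 1 = 0.5774 ≠ 5.0000 ✗
  (2.5, 2.5, 60°): beam 1 = 1.5529 ≠ 5.0000 ✗
  (2.5, 4.5, 105°): beam 1 = 7.0000 ≠ 5.0000 ✗
  (2.5, 2.5, 285°): beam 1 = 1.7321 ≠ 5.0000 ✗
  …
  (3.5, 2.5, 165°): r_1=5.0000, r_2=2.5882, r_3=2.8868, r_4=2.5882, r_5=2.8868, r_6=1.5529, r_7=1.7321 — all match ✓
Unique over the lattice → pose = (3.5, 2.5, 165°).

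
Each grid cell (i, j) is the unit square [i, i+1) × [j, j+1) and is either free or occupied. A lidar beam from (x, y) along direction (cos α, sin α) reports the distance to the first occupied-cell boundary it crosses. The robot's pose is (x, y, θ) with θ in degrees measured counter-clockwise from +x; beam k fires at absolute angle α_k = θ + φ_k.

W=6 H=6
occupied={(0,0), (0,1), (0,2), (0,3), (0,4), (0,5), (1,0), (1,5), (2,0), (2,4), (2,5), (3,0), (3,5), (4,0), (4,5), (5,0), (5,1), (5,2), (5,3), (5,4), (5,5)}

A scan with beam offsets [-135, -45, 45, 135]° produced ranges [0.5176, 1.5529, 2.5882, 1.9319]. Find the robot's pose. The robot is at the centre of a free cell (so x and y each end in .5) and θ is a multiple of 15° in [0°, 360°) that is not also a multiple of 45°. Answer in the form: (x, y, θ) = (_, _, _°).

The pose lattice has 15·16 = 240 candidates. Test each by forward raycasting.
  (2.5, 1.5, 150°): beam 1 = 2.5882 ≠ 0.5176 ✗
  (1.5, 2.5, 75°): beam 1 = 1.7321 ≠ 0.5176 ✗
  (2.5, 2.5, 165°): beam 1 = 2.8868 ≠ 0.5176 ✗
  (3.5, 2.5, 15°): beam 1 = 1.7321 ≠ 0.5176 ✗
  …
  (3.5, 1.5, 60°): r_1=0.5176, r_2=1.5529, r_3=2.5882, r_4=1.9319 — all match ✓
Unique over the lattice → pose = (3.5, 1.5, 60°).

(x, y, θ) = (3.5, 1.5, 60°)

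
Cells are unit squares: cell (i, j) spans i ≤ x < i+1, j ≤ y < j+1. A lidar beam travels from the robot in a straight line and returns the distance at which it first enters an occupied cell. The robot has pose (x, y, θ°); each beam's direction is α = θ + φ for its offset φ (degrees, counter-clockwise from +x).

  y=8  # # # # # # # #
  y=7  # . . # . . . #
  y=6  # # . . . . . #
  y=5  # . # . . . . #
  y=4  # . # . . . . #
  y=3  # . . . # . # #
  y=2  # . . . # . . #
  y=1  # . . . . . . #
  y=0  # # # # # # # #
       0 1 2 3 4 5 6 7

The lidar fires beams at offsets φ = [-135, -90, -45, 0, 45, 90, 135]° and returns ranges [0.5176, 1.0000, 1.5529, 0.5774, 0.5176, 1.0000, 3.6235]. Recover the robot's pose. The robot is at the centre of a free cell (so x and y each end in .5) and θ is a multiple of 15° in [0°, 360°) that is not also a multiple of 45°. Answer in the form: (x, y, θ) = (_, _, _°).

(x, y, θ) = (1.5, 4.5, 150°)

Enumerate (i+0.5, j+0.5, θ) over the 35 free cells and 16 admissible headings. For each, cast all 7 beams and compare to the given ranges.
  (3.5, 5.5, 240°): beam 1 = 1.5529 ≠ 0.5176 ✗
  (5.5, 5.5, 60°): beam 1 = 1.9319 ≠ 0.5176 ✗
  (5.5, 1.5, 210°): beam 1 = 1.9319 ≠ 0.5176 ✗
  …
  (1.5, 4.5, 150°): r_1=0.5176, r_2=1.0000, r_3=1.5529, r_4=0.5774, r_5=0.5176, r_6=1.0000, r_7=3.6235 — all match ✓
Unique over the lattice → pose = (1.5, 4.5, 150°).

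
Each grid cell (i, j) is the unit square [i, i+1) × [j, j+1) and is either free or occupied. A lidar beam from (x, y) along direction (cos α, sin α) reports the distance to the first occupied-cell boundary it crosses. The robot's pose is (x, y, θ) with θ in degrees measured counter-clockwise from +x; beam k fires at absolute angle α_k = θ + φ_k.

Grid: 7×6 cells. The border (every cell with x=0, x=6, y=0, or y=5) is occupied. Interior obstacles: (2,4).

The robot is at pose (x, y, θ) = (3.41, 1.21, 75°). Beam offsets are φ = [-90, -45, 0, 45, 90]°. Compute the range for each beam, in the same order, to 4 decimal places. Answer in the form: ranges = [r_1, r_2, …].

beam 1: φ=-90°, α=345°
  dir = (cos 345°, sin 345°) = (0.9659, -0.2588); from cell (3,1)
  next x-line at t=0.6108, next y-line at t=0.8114; Δt_x=1.0353, Δt_y=3.8637
    x: enter (4,1) at t=0.6108
    y: enter (4,0) at t=0.8114 ← occupied
  → r_1 = 0.8114
beam 2: φ=-45°, α=30°
  dir = (cos 30°, sin 30°) = (0.8660, 0.5000); from cell (3,1)
  next x-line at t=0.6813, next y-line at t=1.5800; Δt_x=1.1547, Δt_y=2.0000
    x: enter (4,1) at t=0.6813
    y: enter (4,2) at t=1.5800
    x: enter (5,2) at t=1.8360
    x: enter (6,2) at t=2.9907 ← occupied
  → r_2 = 2.9907
beam 3: φ=0°, α=75°
  dir = (cos 75°, sin 75°) = (0.2588, 0.9659); from cell (3,1)
  next x-line at t=2.2796, next y-line at t=0.8179; Δt_x=3.8637, Δt_y=1.0353
    y: enter (3,2) at t=0.8179
    y: enter (3,3) at t=1.8531
    x: enter (4,3) at t=2.2796
    y: enter (4,4) at t=2.8884
    y: enter (4,5) at t=3.9237 ← occupied
  → r_3 = 3.9237
beam 4: φ=45°, α=120°
  dir = (cos 120°, sin 120°) = (-0.5000, 0.8660); from cell (3,1)
  next x-line at t=0.8200, next y-line at t=0.9122; Δt_x=2.0000, Δt_y=1.1547
    x: enter (2,1) at t=0.8200
    y: enter (2,2) at t=0.9122
    y: enter (2,3) at t=2.0669
    x: enter (1,3) at t=2.8200
    y: enter (1,4) at t=3.2216
    y: enter (1,5) at t=4.3763 ← occupied
  → r_4 = 4.3763
beam 5: φ=90°, α=165°
  dir = (cos 165°, sin 165°) = (-0.9659, 0.2588); from cell (3,1)
  next x-line at t=0.4245, next y-line at t=3.0523; Δt_x=1.0353, Δt_y=3.8637
    x: enter (2,1) at t=0.4245
    x: enter (1,1) at t=1.4597
    x: enter (0,1) at t=2.4950 ← occupied
  → r_5 = 2.4950

ranges = [0.8114, 2.9907, 3.9237, 4.3763, 2.4950]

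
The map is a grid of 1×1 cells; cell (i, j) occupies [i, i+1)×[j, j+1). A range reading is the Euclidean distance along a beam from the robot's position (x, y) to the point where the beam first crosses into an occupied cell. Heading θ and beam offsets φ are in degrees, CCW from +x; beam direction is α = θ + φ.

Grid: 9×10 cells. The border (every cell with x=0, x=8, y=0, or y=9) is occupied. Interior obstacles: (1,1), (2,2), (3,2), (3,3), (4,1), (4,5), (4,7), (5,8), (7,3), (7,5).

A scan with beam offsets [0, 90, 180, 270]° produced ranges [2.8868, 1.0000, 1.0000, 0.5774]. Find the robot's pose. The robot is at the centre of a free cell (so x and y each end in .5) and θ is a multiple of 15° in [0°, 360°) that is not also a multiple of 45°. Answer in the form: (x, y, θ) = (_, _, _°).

Candidates: 46 free-cell centres × 16 headings = 736 poses. Raycast each; keep the one whose scan matches to 4 dp.
  (2.5, 8.5, 345°): beam 1 = 1.9319 ≠ 2.8868 ✗
  (7.5, 1.5, 195°): beam 1 = 1.9319 ≠ 2.8868 ✗
  (6.5, 7.5, 330°): beam 1 = 1.7321 ≠ 2.8868 ✗
  …
  (3.5, 8.5, 210°): r_1=2.8868, r_2=1.0000, r_3=1.0000, r_4=0.5774 — all match ✓
No second candidate reproduces the full scan.

(x, y, θ) = (3.5, 8.5, 210°)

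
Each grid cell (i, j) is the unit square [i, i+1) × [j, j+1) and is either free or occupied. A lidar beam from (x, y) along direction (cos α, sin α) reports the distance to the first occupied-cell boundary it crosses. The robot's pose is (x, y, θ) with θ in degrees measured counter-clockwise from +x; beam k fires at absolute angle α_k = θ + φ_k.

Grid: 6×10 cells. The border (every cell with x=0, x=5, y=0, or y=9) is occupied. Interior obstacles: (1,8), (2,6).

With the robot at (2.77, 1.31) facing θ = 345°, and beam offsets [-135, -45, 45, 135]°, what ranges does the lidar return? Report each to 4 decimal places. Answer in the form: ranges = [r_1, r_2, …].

beam 1: φ=-135°, α=210°
  dir = (cos 210°, sin 210°) = (-0.8660, -0.5000); from cell (2,1)
  next x-line at t=0.8891, next y-line at t=0.6200; Δt_x=1.1547, Δt_y=2.0000
    y: enter (2,0) at t=0.6200 ← occupied
  → r_1 = 0.6200
beam 2: φ=-45°, α=300°
  dir = (cos 300°, sin 300°) = (0.5000, -0.8660); from cell (2,1)
  next x-line at t=0.4600, next y-line at t=0.3580; Δt_x=2.0000, Δt_y=1.1547
    y: enter (2,0) at t=0.3580 ← occupied
  → r_2 = 0.3580
beam 3: φ=45°, α=30°
  dir = (cos 30°, sin 30°) = (0.8660, 0.5000); from cell (2,1)
  next x-line at t=0.2656, next y-line at t=1.3800; Δt_x=1.1547, Δt_y=2.0000
    x: enter (3,1) at t=0.2656
    y: enter (3,2) at t=1.3800
    x: enter (4,2) at t=1.4203
    x: enter (5,2) at t=2.5750 ← occupied
  → r_3 = 2.5750
beam 4: φ=135°, α=120°
  dir = (cos 120°, sin 120°) = (-0.5000, 0.8660); from cell (2,1)
  next x-line at t=1.5400, next y-line at t=0.7967; Δt_x=2.0000, Δt_y=1.1547
    y: enter (2,2) at t=0.7967
    x: enter (1,2) at t=1.5400
    y: enter (1,3) at t=1.9514
    y: enter (1,4) at t=3.1061
    x: enter (0,4) at t=3.5400 ← occupied
  → r_4 = 3.5400

ranges = [0.6200, 0.3580, 2.5750, 3.5400]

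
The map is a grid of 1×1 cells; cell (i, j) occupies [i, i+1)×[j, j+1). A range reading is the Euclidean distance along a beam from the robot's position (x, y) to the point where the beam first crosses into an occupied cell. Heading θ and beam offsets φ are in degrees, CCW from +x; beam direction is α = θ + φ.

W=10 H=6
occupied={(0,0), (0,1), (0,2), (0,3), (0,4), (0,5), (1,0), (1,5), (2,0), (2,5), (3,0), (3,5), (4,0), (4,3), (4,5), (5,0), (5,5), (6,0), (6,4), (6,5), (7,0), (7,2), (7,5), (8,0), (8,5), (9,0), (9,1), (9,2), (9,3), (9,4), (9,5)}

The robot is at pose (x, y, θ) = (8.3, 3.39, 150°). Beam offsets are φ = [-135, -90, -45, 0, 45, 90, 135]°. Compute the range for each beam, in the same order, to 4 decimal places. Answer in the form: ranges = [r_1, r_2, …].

beam 1: φ=-135°, α=15°
  cosα=0.9659 sinα=0.2588 | (8,3) | tMaxX 0.7247 tMaxY 2.3569 | tΔX 1.0353 tΔY 3.8637
    t=0.7247 [x] (9,3) — stop
  → r_1 = 0.7247
beam 2: φ=-90°, α=60°
  cosα=0.5000 sinα=0.8660 | (8,3) | tMaxX 1.4000 tMaxY 0.7044 | tΔX 2.0000 tΔY 1.1547
    t=0.7044 [y] (8,4)
    t=1.4000 [x] (9,4) — stop
  → r_2 = 1.4000
beam 3: φ=-45°, α=105°
  cosα=-0.2588 sinα=0.9659 | (8,3) | tMaxX 1.1591 tMaxY 0.6315 | tΔX 3.8637 tΔY 1.0353
    t=0.6315 [y] (8,4)
    t=1.1591 [x] (7,4)
    t=1.6668 [y] (7,5) — stop
  → r_3 = 1.6668
beam 4: φ=0°, α=150°
  cosα=-0.8660 sinα=0.5000 | (8,3) | tMaxX 0.3464 tMaxY 1.2200 | tΔX 1.1547 tΔY 2.0000
    t=0.3464 [x] (7,3)
    t=1.2200 [y] (7,4)
    t=1.5011 [x] (6,4) — stop
  → r_4 = 1.5011
beam 5: φ=45°, α=195°
  cosα=-0.9659 sinα=-0.2588 | (8,3) | tMaxX 0.3106 tMaxY 1.5068 | tΔX 1.0353 tΔY 3.8637
    t=0.3106 [x] (7,3)
    t=1.3459 [x] (6,3)
    t=1.5068 [y] (6,2)
    t=2.3811 [x] (5,2)
    t=3.4164 [x] (4,2)
    t=4.4517 [x] (3,2)
    t=5.3705 [y] (3,1)
    t=5.4870 [x] (2,1)
    t=6.5222 [x] (1,1)
    t=7.5575 [x] (0,1) — stop
  → r_5 = 7.5575
beam 6: φ=90°, α=240°
  cosα=-0.5000 sinα=-0.8660 | (8,3) | tMaxX 0.6000 tMaxY 0.4503 | tΔX 2.0000 tΔY 1.1547
    t=0.4503 [y] (8,2)
    t=0.6000 [x] (7,2) — stop
  → r_6 = 0.6000
beam 7: φ=135°, α=285°
  cosα=0.2588 sinα=-0.9659 | (8,3) | tMaxX 2.7046 tMaxY 0.4038 | tΔX 3.8637 tΔY 1.0353
    t=0.4038 [y] (8,2)
    t=1.4390 [y] (8,1)
    t=2.4743 [y] (8,0) — stop
  → r_7 = 2.4743

ranges = [0.7247, 1.4000, 1.6668, 1.5011, 7.5575, 0.6000, 2.4743]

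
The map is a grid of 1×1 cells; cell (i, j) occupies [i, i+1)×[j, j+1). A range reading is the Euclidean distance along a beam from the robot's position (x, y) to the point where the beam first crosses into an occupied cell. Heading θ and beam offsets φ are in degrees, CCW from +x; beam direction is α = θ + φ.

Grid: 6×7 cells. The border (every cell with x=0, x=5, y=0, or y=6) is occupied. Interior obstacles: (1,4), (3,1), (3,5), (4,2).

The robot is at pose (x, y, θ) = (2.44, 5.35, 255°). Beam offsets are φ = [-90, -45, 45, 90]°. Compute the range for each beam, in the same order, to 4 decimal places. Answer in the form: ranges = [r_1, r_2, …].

beam 1: φ=-90°, α=165°
  dir = (cos 165°, sin 165°) = (-0.9659, 0.2588); from cell (2,5)
  next x-line at t=0.4555, next y-line at t=2.5114; Δt_x=1.0353, Δt_y=3.8637
    x: enter (1,5) at t=0.4555
    x: enter (0,5) at t=1.4908 ← occupied
  → r_1 = 1.4908
beam 2: φ=-45°, α=210°
  dir = (cos 210°, sin 210°) = (-0.8660, -0.5000); from cell (2,5)
  next x-line at t=0.5081, next y-line at t=0.7000; Δt_x=1.1547, Δt_y=2.0000
    x: enter (1,5) at t=0.5081
    y: enter (1,4) at t=0.7000 ← occupied
  → r_2 = 0.7000
beam 3: φ=45°, α=300°
  dir = (cos 300°, sin 300°) = (0.5000, -0.8660); from cell (2,5)
  next x-line at t=1.1200, next y-line at t=0.4041; Δt_x=2.0000, Δt_y=1.1547
    y: enter (2,4) at t=0.4041
    x: enter (3,4) at t=1.1200
    y: enter (3,3) at t=1.5588
    y: enter (3,2) at t=2.7135
    x: enter (4,2) at t=3.1200 ← occupied
  → r_3 = 3.1200
beam 4: φ=90°, α=345°
  dir = (cos 345°, sin 345°) = (0.9659, -0.2588); from cell (2,5)
  next x-line at t=0.5798, next y-line at t=1.3523; Δt_x=1.0353, Δt_y=3.8637
    x: enter (3,5) at t=0.5798 ← occupied
  → r_4 = 0.5798

ranges = [1.4908, 0.7000, 3.1200, 0.5798]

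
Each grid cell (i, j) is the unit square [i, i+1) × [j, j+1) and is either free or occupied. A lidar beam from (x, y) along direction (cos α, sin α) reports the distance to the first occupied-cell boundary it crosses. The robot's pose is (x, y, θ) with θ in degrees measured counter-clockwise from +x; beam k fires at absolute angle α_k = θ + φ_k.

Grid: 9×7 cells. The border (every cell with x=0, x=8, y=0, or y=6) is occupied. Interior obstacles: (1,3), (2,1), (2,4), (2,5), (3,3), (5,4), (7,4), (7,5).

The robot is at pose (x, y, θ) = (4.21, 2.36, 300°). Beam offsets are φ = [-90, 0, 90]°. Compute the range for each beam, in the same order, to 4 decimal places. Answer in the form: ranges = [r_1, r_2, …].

beam 1: φ=-90°, α=210°
  cosα=-0.8660 sinα=-0.5000 | (4,2) | tMaxX 0.2425 tMaxY 0.7200 | tΔX 1.1547 tΔY 2.0000
    t=0.2425 [x] (3,2)
    t=0.7200 [y] (3,1)
    t=1.3972 [x] (2,1) — stop
  → r_1 = 1.3972
beam 2: φ=0°, α=300°
  cosα=0.5000 sinα=-0.8660 | (4,2) | tMaxX 1.5800 tMaxY 0.4157 | tΔX 2.0000 tΔY 1.1547
    t=0.4157 [y] (4,1)
    t=1.5704 [y] (4,0) — stop
  → r_2 = 1.5704
beam 3: φ=90°, α=30°
  cosα=0.8660 sinα=0.5000 | (4,2) | tMaxX 0.9122 tMaxY 1.2800 | tΔX 1.1547 tΔY 2.0000
    t=0.9122 [x] (5,2)
    t=1.2800 [y] (5,3)
    t=2.0669 [x] (6,3)
    t=3.2216 [x] (7,3)
    t=3.2800 [y] (7,4) — stop
  → r_3 = 3.2800

ranges = [1.3972, 1.5704, 3.2800]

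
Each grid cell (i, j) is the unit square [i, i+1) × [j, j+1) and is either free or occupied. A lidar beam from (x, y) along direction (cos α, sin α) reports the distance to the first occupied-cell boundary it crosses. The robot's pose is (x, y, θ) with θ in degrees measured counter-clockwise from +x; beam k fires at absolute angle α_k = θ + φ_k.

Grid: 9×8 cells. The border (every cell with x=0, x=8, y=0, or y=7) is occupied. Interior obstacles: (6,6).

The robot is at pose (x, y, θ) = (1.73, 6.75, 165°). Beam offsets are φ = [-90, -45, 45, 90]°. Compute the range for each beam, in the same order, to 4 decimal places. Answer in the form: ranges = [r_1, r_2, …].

ranges = [0.2588, 0.2887, 0.8429, 2.8205]

beam 1: φ=-90°, α=75°
  dir = (cos 75°, sin 75°) = (0.2588, 0.9659); from cell (1,6)
  next x-line at t=1.0432, next y-line at t=0.2588; Δt_x=3.8637, Δt_y=1.0353
    y: enter (1,7) at t=0.2588 ← occupied
  → r_1 = 0.2588
beam 2: φ=-45°, α=120°
  dir = (cos 120°, sin 120°) = (-0.5000, 0.8660); from cell (1,6)
  next x-line at t=1.4600, next y-line at t=0.2887; Δt_x=2.0000, Δt_y=1.1547
    y: enter (1,7) at t=0.2887 ← occupied
  → r_2 = 0.2887
beam 3: φ=45°, α=210°
  dir = (cos 210°, sin 210°) = (-0.8660, -0.5000); from cell (1,6)
  next x-line at t=0.8429, next y-line at t=1.5000; Δt_x=1.1547, Δt_y=2.0000
    x: enter (0,6) at t=0.8429 ← occupied
  → r_3 = 0.8429
beam 4: φ=90°, α=255°
  dir = (cos 255°, sin 255°) = (-0.2588, -0.9659); from cell (1,6)
  next x-line at t=2.8205, next y-line at t=0.7765; Δt_x=3.8637, Δt_y=1.0353
    y: enter (1,5) at t=0.7765
    y: enter (1,4) at t=1.8117
    x: enter (0,4) at t=2.8205 ← occupied
  → r_4 = 2.8205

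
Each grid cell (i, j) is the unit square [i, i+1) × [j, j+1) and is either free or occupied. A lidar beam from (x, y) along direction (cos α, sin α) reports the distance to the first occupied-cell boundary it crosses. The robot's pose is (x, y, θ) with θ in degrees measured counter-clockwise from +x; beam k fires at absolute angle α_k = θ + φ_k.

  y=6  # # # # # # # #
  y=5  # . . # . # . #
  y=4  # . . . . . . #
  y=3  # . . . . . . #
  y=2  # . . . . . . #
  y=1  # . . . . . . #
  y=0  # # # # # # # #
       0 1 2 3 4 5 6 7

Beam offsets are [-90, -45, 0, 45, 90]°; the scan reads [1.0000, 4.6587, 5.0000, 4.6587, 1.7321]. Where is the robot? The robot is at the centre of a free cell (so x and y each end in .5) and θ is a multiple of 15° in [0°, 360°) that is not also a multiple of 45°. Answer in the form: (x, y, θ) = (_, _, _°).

(x, y, θ) = (2.5, 1.5, 60°)

The pose lattice has 28·16 = 448 candidates. Test each by forward raycasting.
  (1.5, 2.5, 150°): beam 1 = 3.0000 ≠ 1.0000 ✗
  (2.5, 2.5, 255°): beam 1 = 1.5529 ≠ 1.0000 ✗
  (5.5, 2.5, 105°): beam 1 = 1.5529 ≠ 1.0000 ✗
  …
  (2.5, 1.5, 60°): r_1=1.0000, r_2=4.6587, r_3=5.0000, r_4=4.6587, r_5=1.7321 — all match ✓
Only this pose fits every beam.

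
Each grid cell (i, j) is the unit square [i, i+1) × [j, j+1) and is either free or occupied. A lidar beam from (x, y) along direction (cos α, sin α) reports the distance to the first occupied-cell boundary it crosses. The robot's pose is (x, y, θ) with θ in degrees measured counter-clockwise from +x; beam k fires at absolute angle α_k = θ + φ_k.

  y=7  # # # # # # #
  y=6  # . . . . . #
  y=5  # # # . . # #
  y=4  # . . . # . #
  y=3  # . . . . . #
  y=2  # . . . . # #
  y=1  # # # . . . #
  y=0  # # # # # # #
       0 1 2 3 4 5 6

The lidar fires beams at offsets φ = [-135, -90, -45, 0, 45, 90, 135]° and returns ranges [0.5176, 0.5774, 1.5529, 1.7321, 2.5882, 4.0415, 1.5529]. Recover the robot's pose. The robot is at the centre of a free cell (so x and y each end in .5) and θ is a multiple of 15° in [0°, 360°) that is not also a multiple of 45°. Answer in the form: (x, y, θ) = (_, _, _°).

Candidates: 23 free-cell centres × 16 headings = 368 poses. Raycast each; keep the one whose scan matches to 4 dp.
  (2.5, 2.5, 195°): beam 1 = 5.1962 ≠ 0.5176 ✗
  (5.5, 6.5, 105°): beam 1 = 0.5774 ≠ 0.5176 ✗
  (3.5, 4.5, 285°): beam 1 = 1.0000 ≠ 0.5176 ✗
  (4.5, 1.5, 165°): beam 1 = 1.0000 ≠ 0.5176 ✗
  …
  (2.5, 4.5, 210°): r_1=0.5176, r_2=0.5774, r_3=1.5529, r_4=1.7321, r_5=2.5882, r_6=4.0415, r_7=1.5529 — all match ✓
No second candidate reproduces the full scan.

(x, y, θ) = (2.5, 4.5, 210°)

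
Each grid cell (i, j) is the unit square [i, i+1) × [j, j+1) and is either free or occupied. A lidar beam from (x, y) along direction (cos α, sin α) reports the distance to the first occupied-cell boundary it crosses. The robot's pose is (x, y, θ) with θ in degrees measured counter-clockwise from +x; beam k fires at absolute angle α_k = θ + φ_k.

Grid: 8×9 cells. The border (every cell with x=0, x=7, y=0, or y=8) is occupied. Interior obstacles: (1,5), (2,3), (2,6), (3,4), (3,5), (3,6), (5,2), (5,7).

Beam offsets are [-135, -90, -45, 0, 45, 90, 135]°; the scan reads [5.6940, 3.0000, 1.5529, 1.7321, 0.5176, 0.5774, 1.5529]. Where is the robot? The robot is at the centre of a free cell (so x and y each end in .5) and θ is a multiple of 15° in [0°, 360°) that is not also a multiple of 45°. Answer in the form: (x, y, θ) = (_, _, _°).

(x, y, θ) = (5.5, 6.5, 30°)

The pose lattice has 34·16 = 544 candidates. Test each by forward raycasting.
  (1.5, 1.5, 345°): beam 1 = 0.5774 ≠ 5.6940 ✗
  (5.5, 4.5, 105°): beam 1 = 1.7321 ≠ 5.6940 ✗
  (4.5, 6.5, 15°): beam 1 = 1.0000 ≠ 5.6940 ✗
  (2.5, 7.5, 195°): beam 1 = 0.5774 ≠ 5.6940 ✗
  (2.5, 5.5, 165°): beam 1 = 0.5774 ≠ 5.6940 ✗
  …
  (5.5, 6.5, 30°): r_1=5.6940, r_2=3.0000, r_3=1.5529, r_4=1.7321, r_5=0.5176, r_6=0.5774, r_7=1.5529 — all match ✓
No second candidate reproduces the full scan.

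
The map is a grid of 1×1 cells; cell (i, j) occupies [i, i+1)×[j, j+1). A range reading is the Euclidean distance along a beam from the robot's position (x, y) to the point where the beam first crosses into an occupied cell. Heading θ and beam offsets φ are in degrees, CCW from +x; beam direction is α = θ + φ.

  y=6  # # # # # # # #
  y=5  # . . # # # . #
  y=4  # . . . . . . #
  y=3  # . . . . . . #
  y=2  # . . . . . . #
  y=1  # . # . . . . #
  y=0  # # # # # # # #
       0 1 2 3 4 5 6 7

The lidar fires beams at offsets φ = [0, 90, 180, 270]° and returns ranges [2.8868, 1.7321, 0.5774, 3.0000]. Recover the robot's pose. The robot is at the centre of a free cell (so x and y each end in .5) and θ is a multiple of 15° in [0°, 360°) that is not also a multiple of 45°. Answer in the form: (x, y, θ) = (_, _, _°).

(x, y, θ) = (2.5, 2.5, 60°)

Candidates: 26 free-cell centres × 16 headings = 416 poses. Raycast each; keep the one whose scan matches to 4 dp.
  (3.5, 2.5, 330°): beam 1 = 3.0000 ≠ 2.8868 ✗
  (2.5, 3.5, 105°): beam 1 = 2.5882 ≠ 2.8868 ✗
  (5.5, 3.5, 105°): beam 1 = 1.5529 ≠ 2.8868 ✗
  (3.5, 2.5, 60°): beam 2 = 2.8868 ≠ 1.7321 ✗
  …
  (2.5, 2.5, 60°): r_1=2.8868, r_2=1.7321, r_3=0.5774, r_4=3.0000 — all match ✓
Only this pose fits every beam.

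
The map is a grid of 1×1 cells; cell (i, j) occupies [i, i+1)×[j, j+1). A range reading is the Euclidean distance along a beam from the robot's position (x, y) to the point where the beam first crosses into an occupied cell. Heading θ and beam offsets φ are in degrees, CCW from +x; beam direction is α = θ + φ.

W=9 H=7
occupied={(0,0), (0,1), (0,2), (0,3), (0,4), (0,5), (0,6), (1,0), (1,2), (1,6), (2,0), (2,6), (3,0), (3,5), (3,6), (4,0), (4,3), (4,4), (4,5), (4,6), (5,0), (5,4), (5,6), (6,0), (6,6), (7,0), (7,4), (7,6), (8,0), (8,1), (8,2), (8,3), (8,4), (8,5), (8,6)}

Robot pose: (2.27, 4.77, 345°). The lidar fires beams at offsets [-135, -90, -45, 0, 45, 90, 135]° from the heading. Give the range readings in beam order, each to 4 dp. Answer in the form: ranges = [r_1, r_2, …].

beam 1: φ=-135°, α=210°
  dir = (cos 210°, sin 210°) = (-0.8660, -0.5000); from cell (2,4)
  next x-line at t=0.3118, next y-line at t=1.5400; Δt_x=1.1547, Δt_y=2.0000
    x: enter (1,4) at t=0.3118
    x: enter (0,4) at t=1.4665 ← occupied
  → r_1 = 1.4665
beam 2: φ=-90°, α=255°
  dir = (cos 255°, sin 255°) = (-0.2588, -0.9659); from cell (2,4)
  next x-line at t=1.0432, next y-line at t=0.7972; Δt_x=3.8637, Δt_y=1.0353
    y: enter (2,3) at t=0.7972
    x: enter (1,3) at t=1.0432
    y: enter (1,2) at t=1.8324 ← occupied
  → r_2 = 1.8324
beam 3: φ=-45°, α=300°
  dir = (cos 300°, sin 300°) = (0.5000, -0.8660); from cell (2,4)
  next x-line at t=1.4600, next y-line at t=0.8891; Δt_x=2.0000, Δt_y=1.1547
    y: enter (2,3) at t=0.8891
    x: enter (3,3) at t=1.4600
    y: enter (3,2) at t=2.0438
    y: enter (3,1) at t=3.1985
    x: enter (4,1) at t=3.4600
    y: enter (4,0) at t=4.3532 ← occupied
  → r_3 = 4.3532
beam 4: φ=0°, α=345°
  dir = (cos 345°, sin 345°) = (0.9659, -0.2588); from cell (2,4)
  next x-line at t=0.7558, next y-line at t=2.9751; Δt_x=1.0353, Δt_y=3.8637
    x: enter (3,4) at t=0.7558
    x: enter (4,4) at t=1.7910 ← occupied
  → r_4 = 1.7910
beam 5: φ=45°, α=30°
  dir = (cos 30°, sin 30°) = (0.8660, 0.5000); from cell (2,4)
  next x-line at t=0.8429, next y-line at t=0.4600; Δt_x=1.1547, Δt_y=2.0000
    y: enter (2,5) at t=0.4600
    x: enter (3,5) at t=0.8429 ← occupied
  → r_5 = 0.8429
beam 6: φ=90°, α=75°
  dir = (cos 75°, sin 75°) = (0.2588, 0.9659); from cell (2,4)
  next x-line at t=2.8205, next y-line at t=0.2381; Δt_x=3.8637, Δt_y=1.0353
    y: enter (2,5) at t=0.2381
    y: enter (2,6) at t=1.2734 ← occupied
  → r_6 = 1.2734
beam 7: φ=135°, α=120°
  dir = (cos 120°, sin 120°) = (-0.5000, 0.8660); from cell (2,4)
  next x-line at t=0.5400, next y-line at t=0.2656; Δt_x=2.0000, Δt_y=1.1547
    y: enter (2,5) at t=0.2656
    x: enter (1,5) at t=0.5400
    y: enter (1,6) at t=1.4203 ← occupied
  → r_7 = 1.4203

ranges = [1.4665, 1.8324, 4.3532, 1.7910, 0.8429, 1.2734, 1.4203]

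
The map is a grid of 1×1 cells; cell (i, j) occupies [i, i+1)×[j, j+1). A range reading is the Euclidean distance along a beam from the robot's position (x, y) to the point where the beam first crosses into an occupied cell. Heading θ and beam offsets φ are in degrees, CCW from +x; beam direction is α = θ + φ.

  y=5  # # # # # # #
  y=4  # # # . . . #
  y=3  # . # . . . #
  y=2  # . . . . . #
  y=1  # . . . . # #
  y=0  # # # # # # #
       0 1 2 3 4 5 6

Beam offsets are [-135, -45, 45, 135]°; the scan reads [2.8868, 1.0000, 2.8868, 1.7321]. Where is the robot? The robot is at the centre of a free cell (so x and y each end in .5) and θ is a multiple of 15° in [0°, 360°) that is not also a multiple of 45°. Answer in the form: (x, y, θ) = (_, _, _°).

(x, y, θ) = (3.5, 2.5, 165°)

The pose lattice has 16·16 = 256 candidates. Test each by forward raycasting.
  (4.5, 1.5, 345°): beam 1 = 1.0000 ≠ 2.8868 ✗
  (3.5, 3.5, 165°): beam 3 = 0.5774 ≠ 2.8868 ✗
  (2.5, 1.5, 165°): beam 1 = 4.0415 ≠ 2.8868 ✗
  …
  (3.5, 2.5, 165°): r_1=2.8868, r_2=1.0000, r_3=2.8868, r_4=1.7321 — all match ✓
No second candidate reproduces the full scan.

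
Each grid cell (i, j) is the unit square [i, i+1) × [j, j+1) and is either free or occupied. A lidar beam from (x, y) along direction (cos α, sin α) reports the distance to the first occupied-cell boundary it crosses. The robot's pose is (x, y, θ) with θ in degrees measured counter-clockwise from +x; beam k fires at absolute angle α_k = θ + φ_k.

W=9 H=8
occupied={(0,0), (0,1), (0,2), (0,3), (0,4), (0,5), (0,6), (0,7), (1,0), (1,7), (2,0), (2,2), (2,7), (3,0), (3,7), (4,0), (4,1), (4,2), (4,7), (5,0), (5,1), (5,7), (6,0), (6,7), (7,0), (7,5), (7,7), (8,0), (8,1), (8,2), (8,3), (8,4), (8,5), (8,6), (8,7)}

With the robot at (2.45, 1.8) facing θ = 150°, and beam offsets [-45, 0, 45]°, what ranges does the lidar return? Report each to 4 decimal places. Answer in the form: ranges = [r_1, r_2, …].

beam 1: φ=-45°, α=105°
  direction (-0.2588, 0.9659); cell (2,1); t to first gridline: x 1.7387, y 0.2071 (then +3.8637 / +1.0353)
    (2,2) via y @ 0.2071  # hit
  → r_1 = 0.2071
beam 2: φ=0°, α=150°
  direction (-0.8660, 0.5000); cell (2,1); t to first gridline: x 0.5196, y 0.4000 (then +1.1547 / +2.0000)
    (2,2) via y @ 0.4000  # hit
  → r_2 = 0.4000
beam 3: φ=45°, α=195°
  direction (-0.9659, -0.2588); cell (2,1); t to first gridline: x 0.4659, y 3.0910 (then +1.0353 / +3.8637)
    (1,1) via x @ 0.4659
    (0,1) via x @ 1.5012  # hit
  → r_3 = 1.5012

ranges = [0.2071, 0.4000, 1.5012]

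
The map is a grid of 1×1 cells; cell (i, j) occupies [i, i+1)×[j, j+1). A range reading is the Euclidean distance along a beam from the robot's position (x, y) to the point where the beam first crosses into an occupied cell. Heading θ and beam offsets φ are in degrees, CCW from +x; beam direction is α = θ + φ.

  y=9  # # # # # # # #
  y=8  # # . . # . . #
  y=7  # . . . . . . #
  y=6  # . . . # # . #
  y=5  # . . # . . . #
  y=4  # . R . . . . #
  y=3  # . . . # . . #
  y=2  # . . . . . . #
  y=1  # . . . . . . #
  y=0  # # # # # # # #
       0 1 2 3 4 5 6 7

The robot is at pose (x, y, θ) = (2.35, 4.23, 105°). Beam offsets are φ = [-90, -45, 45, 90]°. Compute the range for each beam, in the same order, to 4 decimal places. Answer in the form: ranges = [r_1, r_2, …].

ranges = [4.8140, 1.3000, 1.5588, 1.3976]

beam 1: φ=-90°, α=15°
  cosα=0.9659 sinα=0.2588 | (2,4) | tMaxX 0.6729 tMaxY 2.9751 | tΔX 1.0353 tΔY 3.8637
    t=0.6729 [x] (3,4)
    t=1.7082 [x] (4,4)
    t=2.7435 [x] (5,4)
    t=2.9751 [y] (5,5)
    t=3.7788 [x] (6,5)
    t=4.8140 [x] (7,5) — stop
  → r_1 = 4.8140
beam 2: φ=-45°, α=60°
  cosα=0.5000 sinα=0.8660 | (2,4) | tMaxX 1.3000 tMaxY 0.8891 | tΔX 2.0000 tΔY 1.1547
    t=0.8891 [y] (2,5)
    t=1.3000 [x] (3,5) — stop
  → r_2 = 1.3000
beam 3: φ=45°, α=150°
  cosα=-0.8660 sinα=0.5000 | (2,4) | tMaxX 0.4041 tMaxY 1.5400 | tΔX 1.1547 tΔY 2.0000
    t=0.4041 [x] (1,4)
    t=1.5400 [y] (1,5)
    t=1.5588 [x] (0,5) — stop
  → r_3 = 1.5588
beam 4: φ=90°, α=195°
  cosα=-0.9659 sinα=-0.2588 | (2,4) | tMaxX 0.3623 tMaxY 0.8887 | tΔX 1.0353 tΔY 3.8637
    t=0.3623 [x] (1,4)
    t=0.8887 [y] (1,3)
    t=1.3976 [x] (0,3) — stop
  → r_4 = 1.3976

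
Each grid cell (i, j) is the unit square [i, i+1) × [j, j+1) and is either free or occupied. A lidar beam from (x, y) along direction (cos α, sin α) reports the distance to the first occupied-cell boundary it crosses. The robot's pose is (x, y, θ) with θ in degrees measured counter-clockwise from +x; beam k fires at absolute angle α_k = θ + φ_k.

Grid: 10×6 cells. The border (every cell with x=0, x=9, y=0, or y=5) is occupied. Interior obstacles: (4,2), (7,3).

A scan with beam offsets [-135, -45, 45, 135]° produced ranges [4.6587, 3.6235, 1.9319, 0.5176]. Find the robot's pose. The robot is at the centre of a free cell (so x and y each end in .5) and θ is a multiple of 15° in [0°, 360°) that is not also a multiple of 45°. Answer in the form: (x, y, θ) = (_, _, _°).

(x, y, θ) = (5.5, 4.5, 330°)

Candidates: 30 free-cell centres × 16 headings = 480 poses. Raycast each; keep the one whose scan matches to 4 dp.
  (4.5, 3.5, 60°): beam 1 = 0.5176 ≠ 4.6587 ✗
  (1.5, 4.5, 255°): beam 1 = 0.5774 ≠ 4.6587 ✗
  (6.5, 3.5, 345°): beam 1 = 1.7321 ≠ 4.6587 ✗
  (2.5, 2.5, 345°): beam 1 = 1.7321 ≠ 4.6587 ✗
  …
  (5.5, 4.5, 330°): r_1=4.6587, r_2=3.6235, r_3=1.9319, r_4=0.5176 — all match ✓
Unique over the lattice → pose = (5.5, 4.5, 330°).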